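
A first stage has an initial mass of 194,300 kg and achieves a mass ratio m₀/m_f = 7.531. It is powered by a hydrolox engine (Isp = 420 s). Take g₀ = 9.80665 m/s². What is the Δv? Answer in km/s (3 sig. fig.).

v_e = Isp · g₀ = 420 × 9.80665 = 4118.8 m/s.
Δv = v_e · ln(7.531) = 4118.8 × 2.0190 ≈ 8316.0 m/s.

Δv ≈ 8.32 km/s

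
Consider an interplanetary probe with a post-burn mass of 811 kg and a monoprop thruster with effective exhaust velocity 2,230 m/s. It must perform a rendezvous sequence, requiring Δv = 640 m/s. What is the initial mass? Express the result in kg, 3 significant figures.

initial mass ≈ 1080 kg

Rocket equation: m₀/m_f = exp(Δv / v_e) = exp(640 / 2230.0) = exp(0.2870) = 1.3324.
m₀ = m_f × 1.3324 = 811 × 1.3324 = 1,080.58 kg.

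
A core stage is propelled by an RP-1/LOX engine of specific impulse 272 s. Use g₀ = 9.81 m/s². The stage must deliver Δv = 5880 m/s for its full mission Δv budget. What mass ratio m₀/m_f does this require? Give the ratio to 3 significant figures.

v_e = Isp · g₀ = 272 × 9.81 = 2668.3 m/s.
m₀/m_f = exp(Δv / v_e) = exp(5880 / 2668.3) = exp(2.2036) = 9.0579.

mass ratio ≈ 9.06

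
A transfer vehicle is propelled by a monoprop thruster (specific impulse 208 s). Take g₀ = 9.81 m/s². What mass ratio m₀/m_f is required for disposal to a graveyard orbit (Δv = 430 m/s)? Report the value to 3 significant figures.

v_e = Isp · g₀ = 208 × 9.81 = 2040.5 m/s.
From the ideal rocket equation, m₀/m_f = exp(Δv / v_e) = exp(430 / 2040.5) = exp(0.2107) = 1.2346.

mass ratio ≈ 1.23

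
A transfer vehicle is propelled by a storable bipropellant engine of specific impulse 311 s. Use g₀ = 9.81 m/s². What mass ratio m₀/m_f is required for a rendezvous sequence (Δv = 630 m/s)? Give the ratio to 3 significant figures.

mass ratio ≈ 1.23

v_e = Isp · g₀ = 311 × 9.81 = 3050.9 m/s.
m₀/m_f = exp(Δv / v_e) = exp(630 / 3050.9) = exp(0.2065) = 1.2294.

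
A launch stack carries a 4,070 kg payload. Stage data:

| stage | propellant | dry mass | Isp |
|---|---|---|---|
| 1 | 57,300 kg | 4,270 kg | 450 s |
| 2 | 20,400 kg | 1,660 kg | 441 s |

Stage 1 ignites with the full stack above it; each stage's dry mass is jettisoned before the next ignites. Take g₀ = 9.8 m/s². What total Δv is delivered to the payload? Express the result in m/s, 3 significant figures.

Δv ≈ 11200 m/s

Ignition mass of stage 1 = 57,300+4,270 + 20,400+1,660 + 4,070 = 87,700 kg.
Stage 1: m₀ = 87,700 kg, m_f = 87,700 − 57,300 = 30,400 kg; Δv = 450×9.8×ln(2.885) = 4410.0×1.0595 ≈ 4672 m/s.
Stage 2: m₀ = 26,130 kg, m_f = 26,130 − 20,400 = 5,730 kg; Δv = 441×9.8×ln(4.56) = 4321.8×1.5174 ≈ 6558 m/s.
Total Δv = 4672 + 6558 = 11230 m/s.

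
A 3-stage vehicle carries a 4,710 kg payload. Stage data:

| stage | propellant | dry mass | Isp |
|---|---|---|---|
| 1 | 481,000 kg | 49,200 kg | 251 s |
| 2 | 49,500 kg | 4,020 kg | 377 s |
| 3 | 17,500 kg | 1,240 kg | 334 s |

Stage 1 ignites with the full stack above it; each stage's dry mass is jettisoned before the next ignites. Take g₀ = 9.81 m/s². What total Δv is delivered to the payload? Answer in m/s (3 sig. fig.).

Ignition mass of stage 1 = 481,000+49,200 + 49,500+4,020 + 17,500+1,240 + 4,710 = 607,170 kg.
Stage 1: m₀ = 607,170 kg, m_f = 607,170 − 481,000 = 126,170 kg; Δv = 251×9.81×ln(4.812) = 2462.3×1.5712 ≈ 3869 m/s.
Stage 2: m₀ = 76,970 kg, m_f = 76,970 − 49,500 = 27,470 kg; Δv = 377×9.81×ln(2.802) = 3698.4×1.0303 ≈ 3811 m/s.
Stage 3: m₀ = 23,450 kg, m_f = 23,450 − 17,500 = 5,950 kg; Δv = 334×9.81×ln(3.941) = 3276.5×1.3715 ≈ 4494 m/s.
Total Δv = 3869 + 3811 + 4494 = 12174 m/s.

Δv ≈ 12200 m/s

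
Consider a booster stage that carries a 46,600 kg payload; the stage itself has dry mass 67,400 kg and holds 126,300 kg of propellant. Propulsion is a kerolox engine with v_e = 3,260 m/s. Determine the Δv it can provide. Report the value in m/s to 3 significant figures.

Δv ≈ 2430 m/s

m₀ = payload + dry + propellant = 46,600 + 67,400 + 126,300 = 240,300 kg.
m_f = payload + dry = 46,600 + 67,400 = 114,000 kg.
Rocket equation: Δv = v_e · ln(m₀/m_f) = 3260.0 × ln(2.108) = 3260.0 × 0.7457 ≈ 2430.9 m/s.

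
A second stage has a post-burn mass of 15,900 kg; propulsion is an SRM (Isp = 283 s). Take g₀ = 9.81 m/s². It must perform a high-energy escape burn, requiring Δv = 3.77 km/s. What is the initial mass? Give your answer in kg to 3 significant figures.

v_e = Isp · g₀ = 283 × 9.81 = 2776.2 m/s.
Using Δv = v_e ln(m₀/m_f): m₀/m_f = exp(Δv / v_e) = exp(3770 / 2776.2) = exp(1.3580) = 3.8882.
m₀ = m_f × 3.8882 = 15,900 × 3.8882 = 61,822.4 kg.

initial mass ≈ 61800 kg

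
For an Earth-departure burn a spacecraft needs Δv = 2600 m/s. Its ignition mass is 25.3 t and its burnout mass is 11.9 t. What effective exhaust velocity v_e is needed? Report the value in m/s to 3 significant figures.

v_e ≈ 3450 m/s

ln(m₀/m_f) = ln(25300/11900) = ln(2.126) = 0.7543.
v_e = Δv / ln(m₀/m_f) = 2600 / 0.7543 = 3447.1 m/s.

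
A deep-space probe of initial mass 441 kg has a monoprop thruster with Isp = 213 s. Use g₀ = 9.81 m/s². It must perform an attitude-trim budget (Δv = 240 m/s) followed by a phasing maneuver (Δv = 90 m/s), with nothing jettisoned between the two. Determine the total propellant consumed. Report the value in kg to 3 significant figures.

v_e = Isp · g₀ = 213 × 9.81 = 2089.5 m/s.
After the first burn: m = 441 × exp(−240/2089.5) = 441 × 0.89149 = 393.147 kg.
After the second burn: m = 393.147 × exp(−90/2089.5) = 393.147 × 0.95784 = 376.572 kg.
Total propellant = m₀ − m_final = 441 − 376.572 = 64.428 kg.

total propellant consumed ≈ 64.4 kg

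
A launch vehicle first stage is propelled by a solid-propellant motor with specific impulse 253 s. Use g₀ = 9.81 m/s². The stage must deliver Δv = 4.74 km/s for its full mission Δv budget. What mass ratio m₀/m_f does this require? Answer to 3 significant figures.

mass ratio ≈ 6.75

v_e = Isp · g₀ = 253 × 9.81 = 2481.9 m/s.
m₀/m_f = exp(Δv / v_e) = exp(4740 / 2481.9) = exp(1.9098) = 6.7518.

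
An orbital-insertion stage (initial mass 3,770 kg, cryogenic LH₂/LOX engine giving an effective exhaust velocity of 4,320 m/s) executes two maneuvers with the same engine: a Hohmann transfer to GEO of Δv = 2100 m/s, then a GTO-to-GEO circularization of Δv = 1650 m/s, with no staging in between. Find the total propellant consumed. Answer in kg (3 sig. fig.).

After the first burn: m = 3770 × exp(−2100/4320.0) = 3770 × 0.61501 = 2,318.59 kg.
After the second burn: m = 2,318.59 × exp(−1650/4320.0) = 2,318.59 × 0.68253 = 1,582.51 kg.
Total propellant = m₀ − m_final = 3770 − 1,582.51 = 2,187.49 kg.

total propellant consumed ≈ 2190 kg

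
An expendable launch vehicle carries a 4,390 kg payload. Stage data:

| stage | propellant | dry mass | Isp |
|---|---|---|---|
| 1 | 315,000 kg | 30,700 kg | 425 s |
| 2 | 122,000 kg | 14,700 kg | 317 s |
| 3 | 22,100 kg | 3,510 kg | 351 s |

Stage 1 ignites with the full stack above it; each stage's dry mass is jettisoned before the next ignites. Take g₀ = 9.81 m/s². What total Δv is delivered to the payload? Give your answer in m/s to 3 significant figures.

Δv ≈ 12700 m/s

Ignition mass of stage 1 = 315,000+30,700 + 122,000+14,700 + 22,100+3,510 + 4,390 = 512,400 kg.
Stage 1: m₀ = 512,400 kg, m_f = 512,400 − 315,000 = 197,400 kg; Δv = 425×9.81×ln(2.596) = 4169.2×0.9539 ≈ 3977 m/s.
Stage 2: m₀ = 166,700 kg, m_f = 166,700 − 122,000 = 44,700 kg; Δv = 317×9.81×ln(3.729) = 3109.8×1.3162 ≈ 4093 m/s.
Stage 3: m₀ = 30,000 kg, m_f = 30,000 − 22,100 = 7,900 kg; Δv = 351×9.81×ln(3.797) = 3443.3×1.3343 ≈ 4595 m/s.
Total Δv = 3977 + 4093 + 4595 = 12665 m/s.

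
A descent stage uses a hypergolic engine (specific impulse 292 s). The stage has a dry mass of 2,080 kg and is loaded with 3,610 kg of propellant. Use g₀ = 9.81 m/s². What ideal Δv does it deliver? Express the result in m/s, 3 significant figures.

v_e = Isp · g₀ = 292 × 9.81 = 2864.5 m/s.
m₀ = m_dry + m_prop = 2,080 + 3,610 = 5,690 kg.
By the Tsiolkovsky rocket equation, Δv = v_e · ln(m₀/m_f) = 2864.5 × ln(2.736) = 2864.5 × 1.0063 ≈ 2882.7 m/s.

Δv ≈ 2880 m/s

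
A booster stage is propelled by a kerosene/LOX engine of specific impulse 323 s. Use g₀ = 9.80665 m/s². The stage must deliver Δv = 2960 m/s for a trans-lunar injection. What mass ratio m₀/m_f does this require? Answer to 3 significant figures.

mass ratio ≈ 2.55

v_e = Isp · g₀ = 323 × 9.80665 = 3167.5 m/s.
m₀/m_f = exp(Δv / v_e) = exp(2960 / 3167.5) = exp(0.9345) = 2.5459.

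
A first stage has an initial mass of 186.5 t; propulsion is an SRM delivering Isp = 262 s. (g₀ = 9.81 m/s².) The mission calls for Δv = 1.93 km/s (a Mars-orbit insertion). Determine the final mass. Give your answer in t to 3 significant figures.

final mass ≈ 88.0 t

v_e = Isp · g₀ = 262 × 9.81 = 2570.2 m/s.
m₀/m_f = exp(Δv / v_e) = exp(1930 / 2570.2) = exp(0.7509) = 2.1189.
m_f = m₀ / 2.1189 = 186.5 / 2.1189 = 88.0174 t.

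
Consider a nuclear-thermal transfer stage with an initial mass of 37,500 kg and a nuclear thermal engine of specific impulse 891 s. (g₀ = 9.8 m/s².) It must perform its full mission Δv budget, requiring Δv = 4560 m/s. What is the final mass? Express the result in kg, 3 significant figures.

final mass ≈ 22200 kg

v_e = Isp · g₀ = 891 × 9.8 = 8731.8 m/s.
Rocket equation: m₀/m_f = exp(Δv / v_e) = exp(4560 / 8731.8) = exp(0.5222) = 1.6858.
m_f = m₀ / 1.6858 = 37,500 / 1.6858 = 22,244.6 kg.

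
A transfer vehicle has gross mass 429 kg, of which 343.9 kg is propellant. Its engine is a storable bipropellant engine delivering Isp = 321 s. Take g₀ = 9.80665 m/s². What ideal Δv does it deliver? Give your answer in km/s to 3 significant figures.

v_e = Isp · g₀ = 321 × 9.80665 = 3147.9 m/s.
m_f = m₀ − m_prop = 429 − 343.9 = 85.1 kg.
Δv = v_e · ln(m₀/m_f) = 3147.9 × ln(5.041) = 3147.9 × 1.6176 ≈ 5092.2 m/s.

Δv ≈ 5.09 km/s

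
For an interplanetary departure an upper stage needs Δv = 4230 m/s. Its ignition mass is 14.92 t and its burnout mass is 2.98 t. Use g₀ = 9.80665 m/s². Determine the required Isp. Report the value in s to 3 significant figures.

ln(m₀/m_f) = ln(14920/2980) = ln(5.007) = 1.6108.
From the ideal rocket equation, v_e = Δv / ln(m₀/m_f) = 4230 / 1.6108 = 2626.1 m/s.
Isp = v_e / g₀ = 2626.1 / 9.80665 = 267.8 s.

Isp ≈ 268 s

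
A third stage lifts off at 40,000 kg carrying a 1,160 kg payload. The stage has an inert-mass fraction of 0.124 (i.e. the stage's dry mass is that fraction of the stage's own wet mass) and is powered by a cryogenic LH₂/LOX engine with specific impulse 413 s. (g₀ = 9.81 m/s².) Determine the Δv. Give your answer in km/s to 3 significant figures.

Δv ≈ 7.70 km/s

Stage wet mass = m₀ − payload = 40,000 − 1,160 = 38,840 kg.
Stage dry mass = ε × stage wet mass = 0.124 × 38,840 = 4,816.16 kg.
Burnout mass m_f = stage dry + payload = 4,816.16 + 1,160 = 5,976.16 kg.
v_e = Isp · g₀ = 413 × 9.81 = 4051.5 m/s.
Using Δv = v_e ln(m₀/m_f): Δv = v_e · ln(40,000/5,976.16) = 4051.5 × ln(6.693) = 4051.5 × 1.9011 ≈ 7702 m/s.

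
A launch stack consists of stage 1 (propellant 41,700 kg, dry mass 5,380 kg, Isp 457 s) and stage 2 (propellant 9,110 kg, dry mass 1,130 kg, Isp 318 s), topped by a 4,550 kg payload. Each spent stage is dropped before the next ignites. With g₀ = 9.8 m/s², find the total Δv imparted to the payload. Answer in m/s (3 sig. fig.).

Ignition mass of stage 1 = 41,700+5,380 + 9,110+1,130 + 4,550 = 61,870 kg.
Stage 1: m₀ = 61,870 kg, m_f = 61,870 − 41,700 = 20,170 kg; Δv = 457×9.8×ln(3.067) = 4478.6×1.1208 ≈ 5020 m/s.
Stage 2: m₀ = 14,790 kg, m_f = 14,790 − 9,110 = 5,680 kg; Δv = 318×9.8×ln(2.604) = 3116.4×0.9570 ≈ 2982 m/s.
Total Δv = 5020 + 2982 = 8002 m/s.

Δv ≈ 8000 m/s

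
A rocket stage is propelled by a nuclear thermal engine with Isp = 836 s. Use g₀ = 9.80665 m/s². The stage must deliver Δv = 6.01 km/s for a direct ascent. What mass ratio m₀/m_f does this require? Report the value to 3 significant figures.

mass ratio ≈ 2.08

v_e = Isp · g₀ = 836 × 9.80665 = 8198.4 m/s.
Rocket equation: m₀/m_f = exp(Δv / v_e) = exp(6010 / 8198.4) = exp(0.7331) = 2.0815.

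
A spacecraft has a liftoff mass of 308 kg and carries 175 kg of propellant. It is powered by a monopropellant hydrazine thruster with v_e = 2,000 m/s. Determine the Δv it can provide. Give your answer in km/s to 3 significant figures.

m_f = m₀ − m_prop = 308 − 175 = 133 kg.
By the Tsiolkovsky rocket equation, Δv = v_e · ln(m₀/m_f) = 2000.0 × ln(2.316) = 2000.0 × 0.8398 ≈ 1679.5 m/s.

Δv ≈ 1.68 km/s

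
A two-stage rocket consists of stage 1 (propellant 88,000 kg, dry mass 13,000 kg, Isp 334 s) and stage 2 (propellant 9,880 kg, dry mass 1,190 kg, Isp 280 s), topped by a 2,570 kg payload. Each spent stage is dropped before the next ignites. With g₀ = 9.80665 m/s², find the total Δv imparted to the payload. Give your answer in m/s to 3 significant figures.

Ignition mass of stage 1 = 88,000+13,000 + 9,880+1,190 + 2,570 = 114,640 kg.
Stage 1: m₀ = 114,640 kg, m_f = 114,640 − 88,000 = 26,640 kg; Δv = 334×9.80665×ln(4.303) = 3275.4×1.4594 ≈ 4780 m/s.
Stage 2: m₀ = 13,640 kg, m_f = 13,640 − 9,880 = 3,760 kg; Δv = 280×9.80665×ln(3.628) = 2745.9×1.2886 ≈ 3538 m/s.
Total Δv = 4780 + 3538 = 8318 m/s.

Δv ≈ 8320 m/s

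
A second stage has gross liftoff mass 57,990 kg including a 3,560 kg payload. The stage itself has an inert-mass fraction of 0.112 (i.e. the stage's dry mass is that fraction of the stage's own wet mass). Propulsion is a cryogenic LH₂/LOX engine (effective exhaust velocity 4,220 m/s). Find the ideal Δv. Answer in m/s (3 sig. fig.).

Stage wet mass = m₀ − payload = 57,990 − 3,560 = 54,430 kg.
Stage dry mass = ε × stage wet mass = 0.112 × 54,430 = 6,096.16 kg.
Burnout mass m_f = stage dry + payload = 6,096.16 + 3,560 = 9,656.16 kg.
Rocket equation: Δv = v_e · ln(57,990/9,656.16) = 4220.0 × ln(6.005) = 4220.0 × 1.7927 ≈ 7565 m/s.

Δv ≈ 7570 m/s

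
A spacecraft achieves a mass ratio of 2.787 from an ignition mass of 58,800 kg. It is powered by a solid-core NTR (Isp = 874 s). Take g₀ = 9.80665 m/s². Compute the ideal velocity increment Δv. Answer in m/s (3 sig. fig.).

v_e = Isp · g₀ = 874 × 9.80665 = 8571.0 m/s.
From the ideal rocket equation, Δv = v_e · ln(2.787) = 8571.0 × 1.0250 ≈ 8785.0 m/s.

Δv ≈ 8780 m/s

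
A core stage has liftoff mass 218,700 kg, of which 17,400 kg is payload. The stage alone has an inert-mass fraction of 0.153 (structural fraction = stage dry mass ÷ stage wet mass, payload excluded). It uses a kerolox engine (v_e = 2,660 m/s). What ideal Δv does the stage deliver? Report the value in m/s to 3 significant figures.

Stage wet mass = m₀ − payload = 218,700 − 17,400 = 201,300 kg.
Stage dry mass = ε × stage wet mass = 0.153 × 201,300 = 30,798.9 kg.
Burnout mass m_f = stage dry + payload = 30,798.9 + 17,400 = 48,198.9 kg.
By the Tsiolkovsky rocket equation, Δv = v_e · ln(218,700/48,198.9) = 2660.0 × ln(4.537) = 2660.0 × 1.5124 ≈ 4023 m/s.

Δv ≈ 4020 m/s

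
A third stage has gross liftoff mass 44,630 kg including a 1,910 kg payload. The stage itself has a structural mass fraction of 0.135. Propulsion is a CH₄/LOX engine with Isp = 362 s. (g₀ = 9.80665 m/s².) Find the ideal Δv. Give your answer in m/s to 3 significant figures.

Δv ≈ 6250 m/s

Stage wet mass = m₀ − payload = 44,630 − 1,910 = 42,720 kg.
Stage dry mass = ε × stage wet mass = 0.135 × 42,720 = 5,767.2 kg.
Burnout mass m_f = stage dry + payload = 5,767.2 + 1,910 = 7,677.2 kg.
v_e = Isp · g₀ = 362 × 9.80665 = 3550.0 m/s.
Δv = v_e · ln(44,630/7,677.2) = 3550.0 × ln(5.813) = 3550.0 × 1.7602 ≈ 6249 m/s.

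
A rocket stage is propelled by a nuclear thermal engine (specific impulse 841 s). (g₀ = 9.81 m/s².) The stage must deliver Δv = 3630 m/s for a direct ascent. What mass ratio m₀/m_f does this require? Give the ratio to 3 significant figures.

v_e = Isp · g₀ = 841 × 9.81 = 8250.2 m/s.
m₀/m_f = exp(Δv / v_e) = exp(3630 / 8250.2) = exp(0.4400) = 1.5527.

mass ratio ≈ 1.55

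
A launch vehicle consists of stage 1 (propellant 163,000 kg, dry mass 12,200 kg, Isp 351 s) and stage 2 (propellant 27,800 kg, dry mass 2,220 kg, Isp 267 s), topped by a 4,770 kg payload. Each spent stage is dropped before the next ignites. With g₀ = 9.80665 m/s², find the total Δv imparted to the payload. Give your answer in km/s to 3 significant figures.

Δv ≈ 9.36 km/s

Ignition mass of stage 1 = 163,000+12,200 + 27,800+2,220 + 4,770 = 209,990 kg.
Stage 1: m₀ = 209,990 kg, m_f = 209,990 − 163,000 = 46,990 kg; Δv = 351×9.80665×ln(4.469) = 3442.1×1.4971 ≈ 5153 m/s.
Stage 2: m₀ = 34,790 kg, m_f = 34,790 − 27,800 = 6,990 kg; Δv = 267×9.80665×ln(4.977) = 2618.4×1.6048 ≈ 4202 m/s.
Total Δv = 5153 + 4202 = 9355 m/s.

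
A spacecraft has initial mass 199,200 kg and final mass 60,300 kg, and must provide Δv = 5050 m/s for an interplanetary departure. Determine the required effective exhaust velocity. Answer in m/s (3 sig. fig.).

ln(m₀/m_f) = ln(199200/60300) = ln(3.303) = 1.1950.
v_e = Δv / ln(m₀/m_f) = 5050 / 1.1950 = 4226.0 m/s.

v_e ≈ 4230 m/s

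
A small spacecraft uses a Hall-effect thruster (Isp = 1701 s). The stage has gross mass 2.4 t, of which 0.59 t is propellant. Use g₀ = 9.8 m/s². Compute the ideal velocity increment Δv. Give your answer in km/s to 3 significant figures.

Δv ≈ 4.70 km/s

v_e = Isp · g₀ = 1701 × 9.8 = 16669.8 m/s.
m_f = m₀ − m_prop = 2.4 − 0.59 = 1.81 t.
From the ideal rocket equation, Δv = v_e · ln(m₀/m_f) = 16669.8 × ln(1.326) = 16669.8 × 0.2821 ≈ 4703.2 m/s.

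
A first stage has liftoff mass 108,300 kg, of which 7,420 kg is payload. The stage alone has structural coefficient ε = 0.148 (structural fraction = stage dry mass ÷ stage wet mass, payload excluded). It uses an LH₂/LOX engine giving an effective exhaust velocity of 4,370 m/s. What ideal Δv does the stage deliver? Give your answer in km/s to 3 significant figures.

Δv ≈ 6.90 km/s

Stage wet mass = m₀ − payload = 108,300 − 7,420 = 100,880 kg.
Stage dry mass = ε × stage wet mass = 0.148 × 100,880 = 14,930.2 kg.
Burnout mass m_f = stage dry + payload = 14,930.2 + 7,420 = 22,350.2 kg.
From the ideal rocket equation, Δv = v_e · ln(108,300/22,350.2) = 4370.0 × ln(4.846) = 4370.0 × 1.5781 ≈ 6896 m/s.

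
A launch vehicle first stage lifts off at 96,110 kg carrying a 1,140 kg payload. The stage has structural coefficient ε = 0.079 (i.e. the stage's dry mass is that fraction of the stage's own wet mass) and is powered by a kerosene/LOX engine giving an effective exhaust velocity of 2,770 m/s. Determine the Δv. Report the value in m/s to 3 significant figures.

Δv ≈ 6670 m/s

Stage wet mass = m₀ − payload = 96,110 − 1,140 = 94,970 kg.
Stage dry mass = ε × stage wet mass = 0.079 × 94,970 = 7,502.63 kg.
Burnout mass m_f = stage dry + payload = 7,502.63 + 1,140 = 8,642.63 kg.
By the Tsiolkovsky rocket equation, Δv = v_e · ln(96,110/8,642.63) = 2770.0 × ln(11.12) = 2770.0 × 2.4088 ≈ 6672 m/s.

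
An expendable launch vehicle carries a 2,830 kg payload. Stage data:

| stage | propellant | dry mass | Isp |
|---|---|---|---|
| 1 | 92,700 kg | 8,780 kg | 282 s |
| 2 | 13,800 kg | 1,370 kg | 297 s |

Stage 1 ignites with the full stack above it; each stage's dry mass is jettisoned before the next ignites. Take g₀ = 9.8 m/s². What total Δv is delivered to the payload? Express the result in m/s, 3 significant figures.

Ignition mass of stage 1 = 92,700+8,780 + 13,800+1,370 + 2,830 = 119,480 kg.
Stage 1: m₀ = 119,480 kg, m_f = 119,480 − 92,700 = 26,780 kg; Δv = 282×9.8×ln(4.462) = 2763.6×1.4955 ≈ 4133 m/s.
Stage 2: m₀ = 18,000 kg, m_f = 18,000 − 13,800 = 4,200 kg; Δv = 297×9.8×ln(4.286) = 2910.6×1.4553 ≈ 4236 m/s.
Total Δv = 4133 + 4236 = 8369 m/s.

Δv ≈ 8370 m/s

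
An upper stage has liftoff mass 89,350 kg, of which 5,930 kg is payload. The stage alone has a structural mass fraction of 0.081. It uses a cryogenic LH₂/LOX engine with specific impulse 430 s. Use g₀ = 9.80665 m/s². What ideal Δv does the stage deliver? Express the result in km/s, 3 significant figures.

Δv ≈ 8.23 km/s

Stage wet mass = m₀ − payload = 89,350 − 5,930 = 83,420 kg.
Stage dry mass = ε × stage wet mass = 0.081 × 83,420 = 6,757.02 kg.
Burnout mass m_f = stage dry + payload = 6,757.02 + 5,930 = 12,687.02 kg.
v_e = Isp · g₀ = 430 × 9.80665 = 4216.9 m/s.
By the Tsiolkovsky rocket equation, Δv = v_e · ln(89,350/12,687.02) = 4216.9 × ln(7.043) = 4216.9 × 1.9520 ≈ 8231 m/s.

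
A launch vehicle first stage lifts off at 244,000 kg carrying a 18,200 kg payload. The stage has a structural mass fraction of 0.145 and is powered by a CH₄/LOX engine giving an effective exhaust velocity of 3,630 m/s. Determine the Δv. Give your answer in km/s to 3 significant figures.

Δv ≈ 5.69 km/s

Stage wet mass = m₀ − payload = 244,000 − 18,200 = 225,800 kg.
Stage dry mass = ε × stage wet mass = 0.145 × 225,800 = 32,741 kg.
Burnout mass m_f = stage dry + payload = 32,741 + 18,200 = 50,941 kg.
From the ideal rocket equation, Δv = v_e · ln(244,000/50,941) = 3630.0 × ln(4.79) = 3630.0 × 1.5665 ≈ 5686 m/s.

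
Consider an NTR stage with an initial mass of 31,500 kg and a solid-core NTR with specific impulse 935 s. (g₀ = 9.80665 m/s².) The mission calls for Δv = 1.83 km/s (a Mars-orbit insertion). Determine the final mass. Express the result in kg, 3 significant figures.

final mass ≈ 25800 kg

v_e = Isp · g₀ = 935 × 9.80665 = 9169.2 m/s.
m₀/m_f = exp(Δv / v_e) = exp(1830 / 9169.2) = exp(0.1996) = 1.2209.
m_f = m₀ / 1.2209 = 31,500 / 1.2209 = 25,800.6 kg.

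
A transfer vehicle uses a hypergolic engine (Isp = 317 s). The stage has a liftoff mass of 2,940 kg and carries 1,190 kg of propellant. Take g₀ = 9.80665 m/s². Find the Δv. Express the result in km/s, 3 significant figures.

Δv ≈ 1.61 km/s

v_e = Isp · g₀ = 317 × 9.80665 = 3108.7 m/s.
m_f = m₀ − m_prop = 2,940 − 1,190 = 1,750 kg.
Δv = v_e · ln(m₀/m_f) = 3108.7 × ln(1.68) = 3108.7 × 0.5188 ≈ 1612.8 m/s.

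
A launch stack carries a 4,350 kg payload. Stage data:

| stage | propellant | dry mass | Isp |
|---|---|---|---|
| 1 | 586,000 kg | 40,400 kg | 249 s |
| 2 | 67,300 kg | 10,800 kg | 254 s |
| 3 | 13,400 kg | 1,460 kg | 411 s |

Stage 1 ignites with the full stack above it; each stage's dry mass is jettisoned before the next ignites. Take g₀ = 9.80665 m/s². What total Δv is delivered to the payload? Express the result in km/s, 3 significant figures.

Ignition mass of stage 1 = 586,000+40,400 + 67,300+10,800 + 13,400+1,460 + 4,350 = 723,710 kg.
Stage 1: m₀ = 723,710 kg, m_f = 723,710 − 586,000 = 137,710 kg; Δv = 249×9.80665×ln(5.255) = 2441.9×1.6592 ≈ 4052 m/s.
Stage 2: m₀ = 97,310 kg, m_f = 97,310 − 67,300 = 30,010 kg; Δv = 254×9.80665×ln(3.243) = 2490.9×1.1764 ≈ 2930 m/s.
Stage 3: m₀ = 19,210 kg, m_f = 19,210 − 13,400 = 5,810 kg; Δv = 411×9.80665×ln(3.306) = 4030.5×1.1959 ≈ 4820 m/s.
Total Δv = 4052 + 2930 + 4820 = 11802 m/s.

Δv ≈ 11.8 km/s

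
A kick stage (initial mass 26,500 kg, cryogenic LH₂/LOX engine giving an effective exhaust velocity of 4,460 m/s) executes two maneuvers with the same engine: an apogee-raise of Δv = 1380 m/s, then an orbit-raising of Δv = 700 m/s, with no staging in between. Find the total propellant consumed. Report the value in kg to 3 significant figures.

total propellant consumed ≈ 9880 kg

After the first burn: m = 26500 × exp(−1380/4460.0) = 26500 × 0.73387 = 19,447.6 kg.
After the second burn: m = 19,447.6 × exp(−700/4460.0) = 19,447.6 × 0.85475 = 16,622.8 kg.
Total propellant = m₀ − m_final = 26500 − 16,622.8 = 9,877.2 kg.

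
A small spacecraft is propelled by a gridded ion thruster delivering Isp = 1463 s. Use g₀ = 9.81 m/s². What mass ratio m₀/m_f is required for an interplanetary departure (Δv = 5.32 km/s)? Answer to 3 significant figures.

mass ratio ≈ 1.45

v_e = Isp · g₀ = 1463 × 9.81 = 14352.0 m/s.
Rocket equation: m₀/m_f = exp(Δv / v_e) = exp(5320 / 14352.0) = exp(0.3707) = 1.4487.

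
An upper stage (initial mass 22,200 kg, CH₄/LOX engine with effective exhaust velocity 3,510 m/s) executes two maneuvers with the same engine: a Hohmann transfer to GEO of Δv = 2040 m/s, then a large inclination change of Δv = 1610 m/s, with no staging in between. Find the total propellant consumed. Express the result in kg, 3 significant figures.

After the first burn: m = 22200 × exp(−2040/3510.0) = 22200 × 0.55923 = 12,414.9 kg.
After the second burn: m = 12,414.9 × exp(−1610/3510.0) = 12,414.9 × 0.63211 = 7,847.58 kg.
Total propellant = m₀ − m_final = 22200 − 7,847.58 = 14,352.42 kg.

total propellant consumed ≈ 14400 kg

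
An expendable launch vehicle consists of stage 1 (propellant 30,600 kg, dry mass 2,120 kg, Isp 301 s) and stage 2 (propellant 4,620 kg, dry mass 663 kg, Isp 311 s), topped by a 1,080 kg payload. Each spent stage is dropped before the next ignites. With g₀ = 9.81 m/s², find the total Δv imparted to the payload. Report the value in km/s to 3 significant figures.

Δv ≈ 8.46 km/s

Ignition mass of stage 1 = 30,600+2,120 + 4,620+663 + 1,080 = 39,083 kg.
Stage 1: m₀ = 39,083 kg, m_f = 39,083 − 30,600 = 8,483 kg; Δv = 301×9.81×ln(4.607) = 2952.8×1.5276 ≈ 4511 m/s.
Stage 2: m₀ = 6,363 kg, m_f = 6,363 − 4,620 = 1,743 kg; Δv = 311×9.81×ln(3.651) = 3050.9×1.2949 ≈ 3951 m/s.
Total Δv = 4511 + 3951 = 8462 m/s.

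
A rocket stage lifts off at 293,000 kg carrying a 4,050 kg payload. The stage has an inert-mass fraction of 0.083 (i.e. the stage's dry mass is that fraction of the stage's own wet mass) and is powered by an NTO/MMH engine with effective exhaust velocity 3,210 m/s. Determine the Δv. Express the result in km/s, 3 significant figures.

Δv ≈ 7.53 km/s

Stage wet mass = m₀ − payload = 293,000 − 4,050 = 288,950 kg.
Stage dry mass = ε × stage wet mass = 0.083 × 288,950 = 23,982.9 kg.
Burnout mass m_f = stage dry + payload = 23,982.9 + 4,050 = 28,032.9 kg.
Using Δv = v_e ln(m₀/m_f): Δv = v_e · ln(293,000/28,032.9) = 3210.0 × ln(10.45) = 3210.0 × 2.3468 ≈ 7533 m/s.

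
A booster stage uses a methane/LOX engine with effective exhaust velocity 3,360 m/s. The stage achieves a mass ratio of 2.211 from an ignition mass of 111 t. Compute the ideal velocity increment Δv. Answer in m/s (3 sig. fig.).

Δv = v_e · ln(2.211) = 3360.0 × 0.7934 ≈ 2666.0 m/s.

Δv ≈ 2670 m/s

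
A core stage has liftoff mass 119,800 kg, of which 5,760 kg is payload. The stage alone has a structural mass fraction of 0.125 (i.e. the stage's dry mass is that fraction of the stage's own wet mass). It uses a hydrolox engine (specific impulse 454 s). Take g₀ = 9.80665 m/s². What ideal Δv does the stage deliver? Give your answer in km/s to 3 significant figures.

Stage wet mass = m₀ − payload = 119,800 − 5,760 = 114,040 kg.
Stage dry mass = ε × stage wet mass = 0.125 × 114,040 = 14,255 kg.
Burnout mass m_f = stage dry + payload = 14,255 + 5,760 = 20,015 kg.
v_e = Isp · g₀ = 454 × 9.80665 = 4452.2 m/s.
Δv = v_e · ln(119,800/20,015) = 4452.2 × ln(5.986) = 4452.2 × 1.7893 ≈ 7967 m/s.

Δv ≈ 7.97 km/s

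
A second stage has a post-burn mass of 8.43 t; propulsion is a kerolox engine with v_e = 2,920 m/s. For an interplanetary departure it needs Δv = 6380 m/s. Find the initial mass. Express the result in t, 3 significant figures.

initial mass ≈ 74.9 t

m₀/m_f = exp(Δv / v_e) = exp(6380 / 2920.0) = exp(2.1849) = 8.8900.
m₀ = m_f × 8.8900 = 8.43 × 8.8900 = 74.9427 t.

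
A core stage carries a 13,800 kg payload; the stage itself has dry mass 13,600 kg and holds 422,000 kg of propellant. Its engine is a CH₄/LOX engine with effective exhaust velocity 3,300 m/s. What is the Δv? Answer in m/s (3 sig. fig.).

Δv ≈ 9230 m/s

m₀ = payload + dry + propellant = 13,800 + 13,600 + 422,000 = 449,400 kg.
m_f = payload + dry = 13,800 + 13,600 = 27,400 kg.
Rocket equation: Δv = v_e · ln(m₀/m_f) = 3300.0 × ln(16.4) = 3300.0 × 2.7974 ≈ 9231.3 m/s.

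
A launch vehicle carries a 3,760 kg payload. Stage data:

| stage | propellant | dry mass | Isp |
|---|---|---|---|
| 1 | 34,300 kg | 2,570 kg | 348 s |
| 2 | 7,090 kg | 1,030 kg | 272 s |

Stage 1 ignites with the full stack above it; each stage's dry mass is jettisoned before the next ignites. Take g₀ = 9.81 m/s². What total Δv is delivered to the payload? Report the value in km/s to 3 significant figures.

Δv ≈ 6.58 km/s

Ignition mass of stage 1 = 34,300+2,570 + 7,090+1,030 + 3,760 = 48,750 kg.
Stage 1: m₀ = 48,750 kg, m_f = 48,750 − 34,300 = 14,450 kg; Δv = 348×9.81×ln(3.374) = 3413.9×1.2160 ≈ 4151 m/s.
Stage 2: m₀ = 11,880 kg, m_f = 11,880 − 7,090 = 4,790 kg; Δv = 272×9.81×ln(2.48) = 2668.3×0.9083 ≈ 2424 m/s.
Total Δv = 4151 + 2424 = 6575 m/s.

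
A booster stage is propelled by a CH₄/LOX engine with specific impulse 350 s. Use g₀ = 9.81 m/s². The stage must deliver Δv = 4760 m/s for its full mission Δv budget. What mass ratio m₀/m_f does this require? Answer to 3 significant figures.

mass ratio ≈ 4.00

v_e = Isp · g₀ = 350 × 9.81 = 3433.5 m/s.
Rocket equation: m₀/m_f = exp(Δv / v_e) = exp(4760 / 3433.5) = exp(1.3863) = 4.0002.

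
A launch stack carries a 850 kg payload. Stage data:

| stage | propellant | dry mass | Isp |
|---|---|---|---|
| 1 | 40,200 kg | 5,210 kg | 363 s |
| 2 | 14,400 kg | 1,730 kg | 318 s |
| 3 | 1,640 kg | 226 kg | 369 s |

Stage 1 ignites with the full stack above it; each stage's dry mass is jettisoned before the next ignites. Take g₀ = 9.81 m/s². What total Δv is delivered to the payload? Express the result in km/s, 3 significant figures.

Δv ≈ 11.4 km/s

Ignition mass of stage 1 = 40,200+5,210 + 14,400+1,730 + 1,640+226 + 850 = 64,256 kg.
Stage 1: m₀ = 64,256 kg, m_f = 64,256 − 40,200 = 24,056 kg; Δv = 363×9.81×ln(2.671) = 3561.0×0.9825 ≈ 3499 m/s.
Stage 2: m₀ = 18,846 kg, m_f = 18,846 − 14,400 = 4,446 kg; Δv = 318×9.81×ln(4.239) = 3119.6×1.4443 ≈ 4506 m/s.
Stage 3: m₀ = 2,716 kg, m_f = 2,716 − 1,640 = 1,076 kg; Δv = 369×9.81×ln(2.524) = 3619.9×0.9259 ≈ 3352 m/s.
Total Δv = 3499 + 4506 + 3352 = 11357 m/s.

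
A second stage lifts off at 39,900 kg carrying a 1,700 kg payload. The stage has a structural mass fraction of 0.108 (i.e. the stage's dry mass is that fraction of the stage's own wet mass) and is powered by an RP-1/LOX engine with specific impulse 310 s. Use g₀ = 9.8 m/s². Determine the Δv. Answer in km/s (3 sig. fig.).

Stage wet mass = m₀ − payload = 39,900 − 1,700 = 38,200 kg.
Stage dry mass = ε × stage wet mass = 0.108 × 38,200 = 4,125.6 kg.
Burnout mass m_f = stage dry + payload = 4,125.6 + 1,700 = 5,825.6 kg.
v_e = Isp · g₀ = 310 × 9.8 = 3038.0 m/s.
By the Tsiolkovsky rocket equation, Δv = v_e · ln(39,900/5,825.6) = 3038.0 × ln(6.849) = 3038.0 × 1.9241 ≈ 5845 m/s.

Δv ≈ 5.85 km/s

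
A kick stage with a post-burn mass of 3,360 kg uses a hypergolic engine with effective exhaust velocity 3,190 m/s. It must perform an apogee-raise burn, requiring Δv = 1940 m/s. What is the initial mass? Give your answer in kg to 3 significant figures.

Using Δv = v_e ln(m₀/m_f): m₀/m_f = exp(Δv / v_e) = exp(1940 / 3190.0) = exp(0.6082) = 1.8370.
m₀ = m_f × 1.8370 = 3,360 × 1.8370 = 6,172.32 kg.

initial mass ≈ 6170 kg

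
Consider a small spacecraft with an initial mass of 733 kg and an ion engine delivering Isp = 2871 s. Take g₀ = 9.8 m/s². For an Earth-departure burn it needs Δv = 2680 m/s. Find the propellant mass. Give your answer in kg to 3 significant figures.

v_e = Isp · g₀ = 2871 × 9.8 = 28135.8 m/s.
By the Tsiolkovsky rocket equation, m₀/m_f = exp(Δv / v_e) = exp(2680 / 28135.8) = exp(0.0953) = 1.0999.
m_f = 733 / 1.0999 = 666.424 kg, so propellant = m₀ − m_f = 733 − 666.424 = 66.576 kg.

propellant mass ≈ 66.6 kg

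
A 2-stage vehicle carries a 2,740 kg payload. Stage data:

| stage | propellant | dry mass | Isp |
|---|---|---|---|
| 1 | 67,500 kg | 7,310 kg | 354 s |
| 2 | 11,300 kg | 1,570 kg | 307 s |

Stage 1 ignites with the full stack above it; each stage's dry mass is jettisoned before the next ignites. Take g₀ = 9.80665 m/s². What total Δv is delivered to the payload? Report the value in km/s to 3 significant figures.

Ignition mass of stage 1 = 67,500+7,310 + 11,300+1,570 + 2,740 = 90,420 kg.
Stage 1: m₀ = 90,420 kg, m_f = 90,420 − 67,500 = 22,920 kg; Δv = 354×9.80665×ln(3.945) = 3471.6×1.3725 ≈ 4765 m/s.
Stage 2: m₀ = 15,610 kg, m_f = 15,610 − 11,300 = 4,310 kg; Δv = 307×9.80665×ln(3.622) = 3010.6×1.2870 ≈ 3875 m/s.
Total Δv = 4765 + 3875 = 8640 m/s.

Δv ≈ 8.64 km/s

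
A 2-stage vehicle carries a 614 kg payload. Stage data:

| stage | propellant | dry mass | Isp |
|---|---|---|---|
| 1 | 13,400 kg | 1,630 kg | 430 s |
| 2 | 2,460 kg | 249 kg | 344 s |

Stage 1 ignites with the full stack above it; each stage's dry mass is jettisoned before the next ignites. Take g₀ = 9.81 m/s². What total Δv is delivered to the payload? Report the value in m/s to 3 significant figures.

Ignition mass of stage 1 = 13,400+1,630 + 2,460+249 + 614 = 18,353 kg.
Stage 1: m₀ = 18,353 kg, m_f = 18,353 − 13,400 = 4,953 kg; Δv = 430×9.81×ln(3.705) = 4218.3×1.3098 ≈ 5525 m/s.
Stage 2: m₀ = 3,323 kg, m_f = 3,323 − 2,460 = 863 kg; Δv = 344×9.81×ln(3.851) = 3374.6×1.3482 ≈ 4550 m/s.
Total Δv = 5525 + 4550 = 10075 m/s.

Δv ≈ 10100 m/s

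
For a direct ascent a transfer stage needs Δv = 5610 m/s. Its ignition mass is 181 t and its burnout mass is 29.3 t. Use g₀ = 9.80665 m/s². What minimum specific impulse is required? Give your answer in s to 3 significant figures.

Isp ≈ 314 s

ln(m₀/m_f) = ln(181000/29300) = ln(6.177) = 1.8209.
v_e = Δv / ln(m₀/m_f) = 5610 / 1.8209 = 3080.9 m/s.
Isp = v_e / g₀ = 3080.9 / 9.80665 = 314.2 s.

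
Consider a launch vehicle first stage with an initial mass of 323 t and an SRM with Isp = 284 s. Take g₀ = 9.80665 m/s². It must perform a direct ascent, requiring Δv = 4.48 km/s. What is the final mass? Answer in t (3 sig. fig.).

final mass ≈ 64.7 t

v_e = Isp · g₀ = 284 × 9.80665 = 2785.1 m/s.
m₀/m_f = exp(Δv / v_e) = exp(4480 / 2785.1) = exp(1.6086) = 4.9956.
m_f = m₀ / 4.9956 = 323 / 4.9956 = 64.6569 t.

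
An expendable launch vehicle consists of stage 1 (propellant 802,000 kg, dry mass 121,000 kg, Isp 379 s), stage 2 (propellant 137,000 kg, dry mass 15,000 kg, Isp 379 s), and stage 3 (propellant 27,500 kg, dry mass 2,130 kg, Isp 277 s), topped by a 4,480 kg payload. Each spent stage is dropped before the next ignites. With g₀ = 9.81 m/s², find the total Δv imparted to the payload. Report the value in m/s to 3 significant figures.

Δv ≈ 14200 m/s

Ignition mass of stage 1 = 802,000+121,000 + 137,000+15,000 + 27,500+2,130 + 4,480 = 1,109,110 kg.
Stage 1: m₀ = 1,109,110 kg, m_f = 1,109,110 − 802,000 = 307,110 kg; Δv = 379×9.81×ln(3.611) = 3718.0×1.2841 ≈ 4774 m/s.
Stage 2: m₀ = 186,110 kg, m_f = 186,110 − 137,000 = 49,110 kg; Δv = 379×9.81×ln(3.79) = 3718.0×1.3323 ≈ 4953 m/s.
Stage 3: m₀ = 34,110 kg, m_f = 34,110 − 27,500 = 6,610 kg; Δv = 277×9.81×ln(5.16) = 2717.4×1.6410 ≈ 4459 m/s.
Total Δv = 4774 + 4953 + 4459 = 14186 m/s.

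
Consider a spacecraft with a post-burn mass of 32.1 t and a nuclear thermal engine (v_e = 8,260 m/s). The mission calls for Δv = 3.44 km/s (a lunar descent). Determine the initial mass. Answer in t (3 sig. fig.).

m₀/m_f = exp(Δv / v_e) = exp(3440 / 8260.0) = exp(0.4165) = 1.5166.
m₀ = m_f × 1.5166 = 32.1 × 1.5166 = 48.6829 t.

initial mass ≈ 48.7 t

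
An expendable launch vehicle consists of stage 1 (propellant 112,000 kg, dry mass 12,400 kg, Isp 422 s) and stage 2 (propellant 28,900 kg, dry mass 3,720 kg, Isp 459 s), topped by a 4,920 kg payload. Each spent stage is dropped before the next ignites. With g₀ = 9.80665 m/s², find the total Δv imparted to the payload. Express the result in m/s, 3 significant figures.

Ignition mass of stage 1 = 112,000+12,400 + 28,900+3,720 + 4,920 = 161,940 kg.
Stage 1: m₀ = 161,940 kg, m_f = 161,940 − 112,000 = 49,940 kg; Δv = 422×9.80665×ln(3.243) = 4138.4×1.1764 ≈ 4868 m/s.
Stage 2: m₀ = 37,540 kg, m_f = 37,540 − 28,900 = 8,640 kg; Δv = 459×9.80665×ln(4.345) = 4501.3×1.4690 ≈ 6612 m/s.
Total Δv = 4868 + 6612 = 11480 m/s.

Δv ≈ 11500 m/s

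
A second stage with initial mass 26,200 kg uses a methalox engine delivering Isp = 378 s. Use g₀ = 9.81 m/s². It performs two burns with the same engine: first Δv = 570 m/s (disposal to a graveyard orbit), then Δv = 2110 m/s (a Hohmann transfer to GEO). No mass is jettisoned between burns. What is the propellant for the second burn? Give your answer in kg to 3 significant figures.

propellant for the second burn ≈ 9750 kg

v_e = Isp · g₀ = 378 × 9.81 = 3708.2 m/s.
After the first burn: m = 26200 × exp(−570/3708.2) = 26200 × 0.85752 = 22,467 kg.
After the second burn: m = 22,467 × exp(−2110/3708.2) = 22,467 × 0.56608 = 12,718.1 kg.
Second-burn propellant = 22,467 − 12,718.1 = 9,748.9 kg.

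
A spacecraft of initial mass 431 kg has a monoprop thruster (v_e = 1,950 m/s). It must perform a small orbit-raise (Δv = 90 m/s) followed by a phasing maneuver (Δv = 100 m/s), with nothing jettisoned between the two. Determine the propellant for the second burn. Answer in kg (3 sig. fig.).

propellant for the second burn ≈ 20.6 kg

After the first burn: m = 431 × exp(−90/1950.0) = 431 × 0.95490 = 411.562 kg.
After the second burn: m = 411.562 × exp(−100/1950.0) = 411.562 × 0.95001 = 390.988 kg.
Second-burn propellant = 411.562 − 390.988 = 20.574 kg.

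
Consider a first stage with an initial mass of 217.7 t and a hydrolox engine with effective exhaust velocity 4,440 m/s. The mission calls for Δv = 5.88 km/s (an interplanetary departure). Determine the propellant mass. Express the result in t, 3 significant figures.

m₀/m_f = exp(Δv / v_e) = exp(5880 / 4440.0) = exp(1.3243) = 3.7596.
m_f = 217.7 / 3.7596 = 57.9051 t, so propellant = m₀ − m_f = 217.7 − 57.9051 = 159.7949 t.

propellant mass ≈ 160 t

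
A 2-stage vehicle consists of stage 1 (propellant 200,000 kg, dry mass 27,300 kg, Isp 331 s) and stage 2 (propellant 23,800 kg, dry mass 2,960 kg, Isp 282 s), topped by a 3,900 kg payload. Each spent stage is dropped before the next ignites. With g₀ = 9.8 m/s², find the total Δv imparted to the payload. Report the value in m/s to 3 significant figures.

Δv ≈ 8980 m/s

Ignition mass of stage 1 = 200,000+27,300 + 23,800+2,960 + 3,900 = 257,960 kg.
Stage 1: m₀ = 257,960 kg, m_f = 257,960 − 200,000 = 57,960 kg; Δv = 331×9.8×ln(4.451) = 3243.8×1.4931 ≈ 4843 m/s.
Stage 2: m₀ = 30,660 kg, m_f = 30,660 − 23,800 = 6,860 kg; Δv = 282×9.8×ln(4.469) = 2763.6×1.4973 ≈ 4138 m/s.
Total Δv = 4843 + 4138 = 8981 m/s.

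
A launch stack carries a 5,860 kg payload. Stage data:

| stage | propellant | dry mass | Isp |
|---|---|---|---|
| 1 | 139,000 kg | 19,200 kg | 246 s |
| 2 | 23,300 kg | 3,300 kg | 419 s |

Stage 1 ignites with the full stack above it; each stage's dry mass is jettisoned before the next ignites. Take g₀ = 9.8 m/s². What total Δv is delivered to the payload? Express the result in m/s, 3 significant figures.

Δv ≈ 8340 m/s

Ignition mass of stage 1 = 139,000+19,200 + 23,300+3,300 + 5,860 = 190,660 kg.
Stage 1: m₀ = 190,660 kg, m_f = 190,660 − 139,000 = 51,660 kg; Δv = 246×9.8×ln(3.691) = 2410.8×1.3058 ≈ 3148 m/s.
Stage 2: m₀ = 32,460 kg, m_f = 32,460 − 23,300 = 9,160 kg; Δv = 419×9.8×ln(3.544) = 4106.2×1.2652 ≈ 5195 m/s.
Total Δv = 3148 + 5195 = 8343 m/s.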